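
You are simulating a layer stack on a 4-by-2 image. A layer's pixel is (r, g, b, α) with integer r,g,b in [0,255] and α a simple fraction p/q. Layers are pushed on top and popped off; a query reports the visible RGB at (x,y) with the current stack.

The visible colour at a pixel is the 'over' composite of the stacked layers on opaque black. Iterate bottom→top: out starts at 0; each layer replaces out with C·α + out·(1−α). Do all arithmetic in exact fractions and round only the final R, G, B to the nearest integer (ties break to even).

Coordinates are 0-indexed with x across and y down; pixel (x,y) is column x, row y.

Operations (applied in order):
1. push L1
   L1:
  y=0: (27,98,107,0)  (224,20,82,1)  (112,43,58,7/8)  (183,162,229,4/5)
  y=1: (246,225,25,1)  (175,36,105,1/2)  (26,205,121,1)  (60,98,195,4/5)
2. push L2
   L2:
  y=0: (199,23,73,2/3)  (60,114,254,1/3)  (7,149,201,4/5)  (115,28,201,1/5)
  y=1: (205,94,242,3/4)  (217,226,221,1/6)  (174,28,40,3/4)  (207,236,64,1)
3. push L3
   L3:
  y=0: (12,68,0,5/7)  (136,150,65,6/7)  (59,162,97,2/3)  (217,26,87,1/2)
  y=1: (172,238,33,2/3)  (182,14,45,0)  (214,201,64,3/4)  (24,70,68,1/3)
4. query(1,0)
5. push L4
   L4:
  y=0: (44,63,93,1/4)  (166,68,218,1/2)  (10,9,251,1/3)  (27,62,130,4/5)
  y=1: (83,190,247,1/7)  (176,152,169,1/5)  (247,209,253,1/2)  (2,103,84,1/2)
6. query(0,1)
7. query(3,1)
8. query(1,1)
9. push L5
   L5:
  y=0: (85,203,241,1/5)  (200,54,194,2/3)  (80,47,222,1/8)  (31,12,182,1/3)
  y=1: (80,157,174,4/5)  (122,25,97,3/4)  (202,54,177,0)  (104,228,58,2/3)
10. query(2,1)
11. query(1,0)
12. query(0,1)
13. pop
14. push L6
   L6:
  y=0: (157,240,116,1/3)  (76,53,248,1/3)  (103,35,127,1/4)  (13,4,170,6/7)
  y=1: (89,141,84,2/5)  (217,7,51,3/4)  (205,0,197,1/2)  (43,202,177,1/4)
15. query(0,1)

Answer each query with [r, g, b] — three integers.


at x=1,y=0 over L1,L2,L3:
after L1 α=1: [224, 20, 82]
after L2 α=1/3: [508/3, 154/3, 418/3]
after L3 α=6/7: [2956/21, 2854/21, 1588/21]
rounded: [141, 136, 76]

at x=0,y=1 over L1,L2,L3,L4:
L1 α=1: [246, 225, 25]
L2 α=3/4: [861/4, 507/4, 751/4]
L3 α=2/3: [2237/12, 2411/12, 1015/12]
L4 α=1/7: [2403/14, 2791/14, 1509/14]
→ [172, 199, 108]

at x=3,y=1 over L1,L2,L3,L4:
L1 α=4/5: [48, 392/5, 156]
L2 α=1: [207, 236, 64]
L3 α=1/3: [146, 542/3, 196/3]
L4 α=1/2: [74, 851/6, 224/3]
rounded: [74, 142, 75]

at x=1,y=1 over L1,L2,L3,L4:
+L1 (α=1/2) → [175/2, 18, 105/2]
+L2 (α=1/6) → [1309/12, 158/3, 967/12]
+L3 (α=0) → [1309/12, 158/3, 967/12]
+L4 (α=1/5) → [1837/15, 1088/15, 1474/15]
→ [122, 73, 98]

query (2,1) [L1,L2,L3,L4,L5] — begin 0,0,0
L1 α=1: [26, 205, 121]
L2 α=3/4: [137, 289/4, 241/4]
L3 α=3/4: [779/4, 2701/16, 1009/16]
L4 α=1/2: [1767/8, 6045/32, 5057/32]
L5 α=0: [1767/8, 6045/32, 5057/32]
rounded: [221, 189, 158]

query (1,0) [L1,L2,L3,L4,L5] — begin 0,0,0
after L1 α=1: [224, 20, 82]
after L2 α=1/3: [508/3, 154/3, 418/3]
after L3 α=6/7: [2956/21, 2854/21, 1588/21]
after L4 α=1/2: [3221/21, 2141/21, 3083/21]
after L5 α=2/3: [11621/63, 4409/63, 11231/63]
rounded: [184, 70, 178]

query (0,1) [L1,L2,L3,L4,L5] — begin 0,0,0
+L1 (α=1) → [246, 225, 25]
+L2 (α=3/4) → [861/4, 507/4, 751/4]
+L3 (α=2/3) → [2237/12, 2411/12, 1015/12]
+L4 (α=1/7) → [2403/14, 2791/14, 1509/14]
+L5 (α=4/5) → [6883/70, 11583/70, 11253/70]
= [98, 165, 161]

query (0,1) [L1,L2,L3,L4,L6] — begin 0,0,0
+L1 (α=1) → [246, 225, 25]
+L2 (α=3/4) → [861/4, 507/4, 751/4]
+L3 (α=2/3) → [2237/12, 2411/12, 1015/12]
+L4 (α=1/7) → [2403/14, 2791/14, 1509/14]
+L6 (α=2/5) → [9701/70, 12321/70, 6879/70]
= [139, 176, 98]


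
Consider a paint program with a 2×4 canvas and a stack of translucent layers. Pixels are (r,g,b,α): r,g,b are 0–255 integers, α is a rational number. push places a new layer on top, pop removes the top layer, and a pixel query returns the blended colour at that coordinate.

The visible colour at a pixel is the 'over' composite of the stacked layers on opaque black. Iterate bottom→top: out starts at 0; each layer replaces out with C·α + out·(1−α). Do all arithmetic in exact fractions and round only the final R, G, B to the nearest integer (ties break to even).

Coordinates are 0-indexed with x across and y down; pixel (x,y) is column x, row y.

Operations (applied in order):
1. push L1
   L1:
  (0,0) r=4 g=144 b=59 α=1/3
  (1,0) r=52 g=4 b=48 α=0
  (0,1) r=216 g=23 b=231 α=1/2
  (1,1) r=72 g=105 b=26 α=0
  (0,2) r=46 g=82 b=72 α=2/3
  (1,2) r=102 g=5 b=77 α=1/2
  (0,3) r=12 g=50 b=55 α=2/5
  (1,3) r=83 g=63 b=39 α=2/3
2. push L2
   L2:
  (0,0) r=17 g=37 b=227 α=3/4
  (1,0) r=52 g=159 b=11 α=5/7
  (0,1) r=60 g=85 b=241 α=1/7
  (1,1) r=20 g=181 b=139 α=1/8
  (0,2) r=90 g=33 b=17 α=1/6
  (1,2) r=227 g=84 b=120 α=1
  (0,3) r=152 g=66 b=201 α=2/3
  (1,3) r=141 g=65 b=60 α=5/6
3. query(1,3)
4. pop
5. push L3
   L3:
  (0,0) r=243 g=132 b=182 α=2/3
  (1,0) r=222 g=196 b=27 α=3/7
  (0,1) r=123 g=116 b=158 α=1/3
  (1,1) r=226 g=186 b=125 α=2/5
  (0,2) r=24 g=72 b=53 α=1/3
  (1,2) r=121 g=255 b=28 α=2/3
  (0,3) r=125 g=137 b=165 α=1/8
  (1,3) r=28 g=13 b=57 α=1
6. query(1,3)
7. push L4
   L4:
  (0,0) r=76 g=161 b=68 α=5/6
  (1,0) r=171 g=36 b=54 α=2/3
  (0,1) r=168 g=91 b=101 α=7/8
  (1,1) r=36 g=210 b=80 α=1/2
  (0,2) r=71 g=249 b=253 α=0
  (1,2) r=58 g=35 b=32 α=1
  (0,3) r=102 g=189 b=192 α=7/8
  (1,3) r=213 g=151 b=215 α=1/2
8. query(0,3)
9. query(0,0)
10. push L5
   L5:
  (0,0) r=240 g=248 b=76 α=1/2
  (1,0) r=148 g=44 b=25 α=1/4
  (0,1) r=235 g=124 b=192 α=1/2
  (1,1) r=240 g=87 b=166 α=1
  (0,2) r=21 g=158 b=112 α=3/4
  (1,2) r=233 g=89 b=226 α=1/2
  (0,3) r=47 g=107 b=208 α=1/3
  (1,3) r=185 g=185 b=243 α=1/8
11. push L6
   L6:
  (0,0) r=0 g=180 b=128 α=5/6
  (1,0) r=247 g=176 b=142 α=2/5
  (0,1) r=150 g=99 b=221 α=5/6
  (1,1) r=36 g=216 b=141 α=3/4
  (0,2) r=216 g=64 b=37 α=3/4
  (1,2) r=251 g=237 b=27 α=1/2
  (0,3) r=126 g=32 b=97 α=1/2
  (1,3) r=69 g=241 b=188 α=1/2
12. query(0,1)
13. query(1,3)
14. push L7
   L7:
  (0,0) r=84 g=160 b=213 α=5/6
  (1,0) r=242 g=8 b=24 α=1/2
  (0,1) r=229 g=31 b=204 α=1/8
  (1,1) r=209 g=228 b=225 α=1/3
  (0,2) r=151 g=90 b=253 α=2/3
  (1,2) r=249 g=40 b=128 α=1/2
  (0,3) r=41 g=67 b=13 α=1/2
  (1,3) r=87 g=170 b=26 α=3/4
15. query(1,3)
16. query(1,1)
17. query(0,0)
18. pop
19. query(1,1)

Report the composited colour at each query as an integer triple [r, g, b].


at x=1,y=3 over L1,L2:
L1 α=2/3: [166/3, 42, 26]
L2 α=5/6: [2281/18, 367/6, 163/3]
= [127, 61, 54]

(1,3) stack=L1,L3; from [0,0,0]:
+L1 (α=2/3) → [166/3, 42, 26]
+L3 (α=1) → [28, 13, 57]
rounded: [28, 13, 57]

(0,3) stack=L1,L3,L4; from [0,0,0]:
L1 α=2/5: [24/5, 20, 22]
L3 α=1/8: [793/40, 277/8, 319/8]
L4 α=7/8: [29353/320, 10861/64, 11071/64]
→ [92, 170, 173]

query (0,0) [L1,L3,L4] — begin 0,0,0
+L1 (α=1/3) → [4/3, 48, 59/3]
+L3 (α=2/3) → [1462/9, 104, 1151/9]
+L4 (α=5/6) → [2441/27, 303/2, 4211/54]
→ [90, 152, 78]

at x=0,y=1 over L1,L3,L4,L5,L6:
L1 α=1/2: [108, 23/2, 231/2]
L3 α=1/3: [113, 139/3, 389/3]
L4 α=7/8: [1289/8, 1025/12, 1255/12]
L5 α=1/2: [3169/16, 2513/24, 3559/24]
L6 α=5/6: [15169/96, 14393/144, 30079/144]
= [158, 100, 209]

at x=1,y=3 over L1,L3,L4,L5,L6:
L1 α=2/3: [166/3, 42, 26]
L3 α=1: [28, 13, 57]
L4 α=1/2: [241/2, 82, 136]
L5 α=1/8: [2057/16, 759/8, 1195/8]
L6 α=1/2: [3161/32, 2687/16, 2699/16]
→ [99, 168, 169]

(1,3) stack=L1,L3,L4,L5,L6,L7; from [0,0,0]:
L1 α=2/3: [166/3, 42, 26]
L3 α=1: [28, 13, 57]
L4 α=1/2: [241/2, 82, 136]
L5 α=1/8: [2057/16, 759/8, 1195/8]
L6 α=1/2: [3161/32, 2687/16, 2699/16]
L7 α=3/4: [11513/128, 10847/64, 3947/64]
→ [90, 169, 62]

(1,1) stack=L1,L3,L4,L5,L6,L7; from [0,0,0]:
after L1 α=0: [0, 0, 0]
after L3 α=2/5: [452/5, 372/5, 50]
after L4 α=1/2: [316/5, 711/5, 65]
after L5 α=1: [240, 87, 166]
after L6 α=3/4: [87, 735/4, 589/4]
after L7 α=1/3: [383/3, 397/2, 1039/6]
rounded: [128, 198, 173]

at x=0,y=0 over L1,L3,L4,L5,L6,L7:
L1 α=1/3: [4/3, 48, 59/3]
L3 α=2/3: [1462/9, 104, 1151/9]
L4 α=5/6: [2441/27, 303/2, 4211/54]
L5 α=1/2: [8921/54, 799/4, 8315/108]
L6 α=5/6: [8921/324, 4399/24, 77435/648]
L7 α=5/6: [145001/1944, 23599/144, 767555/3888]
→ [75, 164, 197]

(1,1) stack=L1,L3,L4,L5,L6; from [0,0,0]:
after L1 α=0: [0, 0, 0]
after L3 α=2/5: [452/5, 372/5, 50]
after L4 α=1/2: [316/5, 711/5, 65]
after L5 α=1: [240, 87, 166]
after L6 α=3/4: [87, 735/4, 589/4]
→ [87, 184, 147]


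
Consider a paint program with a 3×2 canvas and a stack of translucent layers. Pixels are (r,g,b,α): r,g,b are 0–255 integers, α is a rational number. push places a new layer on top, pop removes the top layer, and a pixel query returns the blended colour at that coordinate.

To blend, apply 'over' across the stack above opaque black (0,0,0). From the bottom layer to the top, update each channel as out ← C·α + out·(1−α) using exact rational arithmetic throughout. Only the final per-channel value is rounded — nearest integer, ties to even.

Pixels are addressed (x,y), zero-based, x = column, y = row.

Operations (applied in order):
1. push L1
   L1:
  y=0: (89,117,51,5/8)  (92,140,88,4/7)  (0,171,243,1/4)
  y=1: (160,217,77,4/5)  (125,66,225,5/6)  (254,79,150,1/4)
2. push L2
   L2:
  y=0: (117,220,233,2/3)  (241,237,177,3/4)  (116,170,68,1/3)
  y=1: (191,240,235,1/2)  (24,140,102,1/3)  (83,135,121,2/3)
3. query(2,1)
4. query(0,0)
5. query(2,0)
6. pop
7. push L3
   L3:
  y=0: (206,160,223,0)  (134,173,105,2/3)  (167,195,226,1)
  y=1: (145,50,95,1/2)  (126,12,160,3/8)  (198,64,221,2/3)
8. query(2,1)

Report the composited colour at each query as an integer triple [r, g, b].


at x=2,y=1 over L1,L2:
L1 α=1/4: [127/2, 79/4, 75/2]
L2 α=2/3: [153/2, 1159/12, 559/6]
rounded: [76, 97, 93]

(0,0) stack=L1,L2; from [0,0,0]:
after L1 α=5/8: [445/8, 585/8, 255/8]
after L2 α=2/3: [2317/24, 4105/24, 3983/24]
= [97, 171, 166]

(2,0) stack=L1,L2; from [0,0,0]:
after L1 α=1/4: [0, 171/4, 243/4]
after L2 α=1/3: [116/3, 511/6, 379/6]
= [39, 85, 63]

query (2,1) [L1,L3] — begin 0,0,0
after L1 α=1/4: [127/2, 79/4, 75/2]
after L3 α=2/3: [919/6, 197/4, 959/6]
rounded: [153, 49, 160]


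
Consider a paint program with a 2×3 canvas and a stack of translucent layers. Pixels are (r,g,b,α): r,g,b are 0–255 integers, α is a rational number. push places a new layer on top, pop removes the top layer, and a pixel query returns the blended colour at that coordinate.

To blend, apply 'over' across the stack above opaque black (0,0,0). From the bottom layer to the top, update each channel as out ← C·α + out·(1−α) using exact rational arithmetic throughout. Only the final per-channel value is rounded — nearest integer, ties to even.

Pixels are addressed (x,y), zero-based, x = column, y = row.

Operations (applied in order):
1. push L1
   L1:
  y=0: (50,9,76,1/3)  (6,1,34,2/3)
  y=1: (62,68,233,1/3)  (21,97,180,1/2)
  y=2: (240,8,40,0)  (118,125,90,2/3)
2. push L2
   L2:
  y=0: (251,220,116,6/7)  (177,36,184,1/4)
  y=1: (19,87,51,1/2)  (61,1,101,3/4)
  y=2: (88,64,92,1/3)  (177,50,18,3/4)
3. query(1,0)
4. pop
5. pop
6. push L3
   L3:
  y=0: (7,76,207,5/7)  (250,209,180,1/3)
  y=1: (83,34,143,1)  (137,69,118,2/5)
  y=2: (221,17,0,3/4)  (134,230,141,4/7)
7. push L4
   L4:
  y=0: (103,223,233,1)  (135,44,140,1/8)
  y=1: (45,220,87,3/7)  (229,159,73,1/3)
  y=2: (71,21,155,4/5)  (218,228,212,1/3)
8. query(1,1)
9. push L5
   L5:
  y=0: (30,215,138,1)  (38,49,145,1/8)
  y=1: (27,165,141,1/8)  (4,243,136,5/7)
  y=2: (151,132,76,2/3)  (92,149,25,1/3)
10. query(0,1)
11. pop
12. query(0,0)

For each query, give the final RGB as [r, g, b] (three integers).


query (1,0) [L1,L2] — begin 0,0,0
+L1 (α=2/3) → [4, 2/3, 68/3]
+L2 (α=1/4) → [189/4, 19/2, 63]
rounded: [47, 10, 63]

at x=1,y=1 over L3,L4:
after L3 α=2/5: [274/5, 138/5, 236/5]
after L4 α=1/3: [1693/15, 357/5, 279/5]
= [113, 71, 56]

query (0,1) [L3,L4,L5] — begin 0,0,0
+L3 (α=1) → [83, 34, 143]
+L4 (α=3/7) → [467/7, 796/7, 119]
+L5 (α=1/8) → [247/4, 961/8, 487/4]
→ [62, 120, 122]

at x=0,y=0 over L3,L4:
L3 α=5/7: [5, 380/7, 1035/7]
L4 α=1: [103, 223, 233]
rounded: [103, 223, 233]


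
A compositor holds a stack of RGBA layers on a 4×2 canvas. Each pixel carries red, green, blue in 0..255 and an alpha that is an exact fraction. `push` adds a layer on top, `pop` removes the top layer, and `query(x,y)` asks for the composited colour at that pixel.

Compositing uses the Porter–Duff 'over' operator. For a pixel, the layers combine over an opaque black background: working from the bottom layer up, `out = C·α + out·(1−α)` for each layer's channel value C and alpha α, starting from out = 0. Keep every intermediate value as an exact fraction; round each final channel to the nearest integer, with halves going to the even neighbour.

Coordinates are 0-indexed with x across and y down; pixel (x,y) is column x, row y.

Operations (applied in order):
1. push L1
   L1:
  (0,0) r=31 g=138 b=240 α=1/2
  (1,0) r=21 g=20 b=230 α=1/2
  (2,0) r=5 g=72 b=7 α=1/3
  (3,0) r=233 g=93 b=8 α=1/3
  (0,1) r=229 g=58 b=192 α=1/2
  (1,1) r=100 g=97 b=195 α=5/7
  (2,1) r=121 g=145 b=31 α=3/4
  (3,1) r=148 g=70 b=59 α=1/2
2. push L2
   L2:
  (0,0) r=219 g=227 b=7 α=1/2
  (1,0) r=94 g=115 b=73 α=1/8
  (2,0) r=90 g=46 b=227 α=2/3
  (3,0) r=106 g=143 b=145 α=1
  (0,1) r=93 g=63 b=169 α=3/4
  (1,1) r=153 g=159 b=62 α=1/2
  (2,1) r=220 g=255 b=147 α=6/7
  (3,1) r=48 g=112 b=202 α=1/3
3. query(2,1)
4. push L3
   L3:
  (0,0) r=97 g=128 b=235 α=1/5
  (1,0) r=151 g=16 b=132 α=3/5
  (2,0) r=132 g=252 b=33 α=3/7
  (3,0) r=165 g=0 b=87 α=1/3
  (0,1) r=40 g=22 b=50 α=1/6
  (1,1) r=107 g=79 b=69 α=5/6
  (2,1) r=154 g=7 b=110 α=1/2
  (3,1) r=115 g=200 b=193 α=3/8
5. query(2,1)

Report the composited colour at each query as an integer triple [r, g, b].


(2,1) stack=L1,L2; from [0,0,0]:
+L1 (α=3/4) → [363/4, 435/4, 93/4]
+L2 (α=6/7) → [5643/28, 6555/28, 3621/28]
rounded: [202, 234, 129]

(2,1) stack=L1,L2,L3; from [0,0,0]:
after L1 α=3/4: [363/4, 435/4, 93/4]
after L2 α=6/7: [5643/28, 6555/28, 3621/28]
after L3 α=1/2: [9955/56, 6751/56, 6701/56]
= [178, 121, 120]


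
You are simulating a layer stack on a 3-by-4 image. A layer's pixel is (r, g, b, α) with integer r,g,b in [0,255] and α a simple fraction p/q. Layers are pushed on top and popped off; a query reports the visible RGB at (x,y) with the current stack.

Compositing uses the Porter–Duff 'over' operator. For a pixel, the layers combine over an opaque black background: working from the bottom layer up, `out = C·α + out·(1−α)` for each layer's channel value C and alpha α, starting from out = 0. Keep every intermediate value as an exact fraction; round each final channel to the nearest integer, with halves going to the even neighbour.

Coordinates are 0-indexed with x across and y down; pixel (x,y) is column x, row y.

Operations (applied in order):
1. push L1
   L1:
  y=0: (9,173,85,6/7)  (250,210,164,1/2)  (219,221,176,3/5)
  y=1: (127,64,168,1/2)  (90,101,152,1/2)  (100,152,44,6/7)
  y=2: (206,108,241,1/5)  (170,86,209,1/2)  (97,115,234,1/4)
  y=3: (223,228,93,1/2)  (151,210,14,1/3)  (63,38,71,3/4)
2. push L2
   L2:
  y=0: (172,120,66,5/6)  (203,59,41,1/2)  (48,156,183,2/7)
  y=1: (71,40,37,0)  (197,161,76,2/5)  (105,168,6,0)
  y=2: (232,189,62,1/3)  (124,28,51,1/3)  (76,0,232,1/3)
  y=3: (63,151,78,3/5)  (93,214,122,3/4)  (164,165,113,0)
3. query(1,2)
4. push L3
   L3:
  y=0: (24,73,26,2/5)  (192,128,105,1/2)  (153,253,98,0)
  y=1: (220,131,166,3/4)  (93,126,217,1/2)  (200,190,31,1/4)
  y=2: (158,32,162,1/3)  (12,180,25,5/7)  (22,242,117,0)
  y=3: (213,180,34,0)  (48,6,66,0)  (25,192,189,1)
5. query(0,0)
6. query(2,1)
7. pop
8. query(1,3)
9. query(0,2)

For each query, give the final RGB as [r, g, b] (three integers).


at x=1,y=2 over L1,L2:
after L1 α=1/2: [85, 43, 209/2]
after L2 α=1/3: [98, 38, 260/3]
→ [98, 38, 87]

query (0,0) [L1,L2,L3] — begin 0,0,0
+L1 (α=6/7) → [54/7, 1038/7, 510/7]
+L2 (α=5/6) → [3037/21, 873/7, 470/7]
+L3 (α=2/5) → [3373/35, 3641/35, 1774/35]
rounded: [96, 104, 51]

query (2,1) [L1,L2,L3] — begin 0,0,0
+L1 (α=6/7) → [600/7, 912/7, 264/7]
+L2 (α=0) → [600/7, 912/7, 264/7]
+L3 (α=1/4) → [800/7, 2033/14, 1009/28]
rounded: [114, 145, 36]

at x=1,y=3 over L1,L2:
L1 α=1/3: [151/3, 70, 14/3]
L2 α=3/4: [247/3, 178, 278/3]
rounded: [82, 178, 93]

query (0,2) [L1,L2] — begin 0,0,0
after L1 α=1/5: [206/5, 108/5, 241/5]
after L2 α=1/3: [524/5, 387/5, 264/5]
rounded: [105, 77, 53]


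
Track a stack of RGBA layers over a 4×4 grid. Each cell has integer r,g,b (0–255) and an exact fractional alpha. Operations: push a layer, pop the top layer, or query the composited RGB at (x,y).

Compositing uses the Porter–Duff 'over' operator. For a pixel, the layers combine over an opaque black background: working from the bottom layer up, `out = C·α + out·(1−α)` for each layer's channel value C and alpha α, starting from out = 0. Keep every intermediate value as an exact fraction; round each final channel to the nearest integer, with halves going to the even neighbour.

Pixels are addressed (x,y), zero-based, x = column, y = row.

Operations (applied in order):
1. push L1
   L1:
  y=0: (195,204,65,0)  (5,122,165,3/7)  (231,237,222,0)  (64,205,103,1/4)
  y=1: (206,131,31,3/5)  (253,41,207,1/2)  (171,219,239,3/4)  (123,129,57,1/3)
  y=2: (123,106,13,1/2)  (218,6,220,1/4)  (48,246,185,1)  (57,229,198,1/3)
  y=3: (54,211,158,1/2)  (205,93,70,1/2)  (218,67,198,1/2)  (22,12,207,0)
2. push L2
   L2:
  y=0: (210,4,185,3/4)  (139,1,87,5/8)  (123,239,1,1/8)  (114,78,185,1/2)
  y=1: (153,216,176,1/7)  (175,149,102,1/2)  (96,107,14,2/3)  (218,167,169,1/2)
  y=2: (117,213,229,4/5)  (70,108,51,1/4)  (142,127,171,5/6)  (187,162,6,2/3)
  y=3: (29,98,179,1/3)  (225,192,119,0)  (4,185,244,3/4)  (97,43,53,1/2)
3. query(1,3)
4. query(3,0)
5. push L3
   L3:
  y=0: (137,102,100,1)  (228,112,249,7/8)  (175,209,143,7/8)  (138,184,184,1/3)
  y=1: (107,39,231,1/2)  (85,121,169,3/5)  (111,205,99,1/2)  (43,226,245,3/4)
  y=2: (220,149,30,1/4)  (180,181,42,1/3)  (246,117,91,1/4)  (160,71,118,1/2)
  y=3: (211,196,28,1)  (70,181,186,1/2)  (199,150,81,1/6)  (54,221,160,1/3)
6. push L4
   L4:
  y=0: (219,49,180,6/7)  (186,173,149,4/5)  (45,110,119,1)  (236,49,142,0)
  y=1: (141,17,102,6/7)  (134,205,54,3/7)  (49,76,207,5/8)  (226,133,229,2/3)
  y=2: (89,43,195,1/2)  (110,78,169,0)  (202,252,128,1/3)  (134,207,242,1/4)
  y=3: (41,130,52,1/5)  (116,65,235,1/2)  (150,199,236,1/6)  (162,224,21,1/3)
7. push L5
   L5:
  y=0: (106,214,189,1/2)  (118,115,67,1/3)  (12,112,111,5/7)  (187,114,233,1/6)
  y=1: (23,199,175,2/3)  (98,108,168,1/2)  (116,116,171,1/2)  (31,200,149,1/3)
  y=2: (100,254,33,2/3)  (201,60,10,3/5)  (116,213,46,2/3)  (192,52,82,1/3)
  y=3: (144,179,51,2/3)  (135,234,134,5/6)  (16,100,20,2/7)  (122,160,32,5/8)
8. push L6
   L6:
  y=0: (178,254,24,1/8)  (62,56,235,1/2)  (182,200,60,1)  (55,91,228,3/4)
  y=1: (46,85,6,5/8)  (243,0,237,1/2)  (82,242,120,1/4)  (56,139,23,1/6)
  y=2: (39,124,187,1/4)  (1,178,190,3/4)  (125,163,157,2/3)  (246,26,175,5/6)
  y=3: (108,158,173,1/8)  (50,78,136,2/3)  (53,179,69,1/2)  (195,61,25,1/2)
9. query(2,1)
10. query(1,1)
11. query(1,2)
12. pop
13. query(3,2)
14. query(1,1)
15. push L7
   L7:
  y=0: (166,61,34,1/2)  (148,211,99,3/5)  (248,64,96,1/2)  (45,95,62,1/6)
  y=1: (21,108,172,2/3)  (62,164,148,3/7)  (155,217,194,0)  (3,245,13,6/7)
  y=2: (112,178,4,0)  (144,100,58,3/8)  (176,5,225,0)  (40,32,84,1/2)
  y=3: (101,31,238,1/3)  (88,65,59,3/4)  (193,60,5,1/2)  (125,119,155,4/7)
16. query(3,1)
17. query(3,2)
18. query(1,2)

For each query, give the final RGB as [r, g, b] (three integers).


(1,3) stack=L1,L2; from [0,0,0]:
L1 α=1/2: [205/2, 93/2, 35]
L2 α=0: [205/2, 93/2, 35]
→ [102, 46, 35]

at x=3,y=0 over L1,L2:
after L1 α=1/4: [16, 205/4, 103/4]
after L2 α=1/2: [65, 517/8, 843/8]
rounded: [65, 65, 105]

at x=2,y=1 over L1,L2,L3,L4,L5,L6:
+L1 (α=3/4) → [513/4, 657/4, 717/4]
+L2 (α=2/3) → [427/4, 1513/12, 829/12]
+L3 (α=1/2) → [871/8, 3973/24, 2017/24]
+L4 (α=5/8) → [4573/64, 7013/64, 10297/64]
+L5 (α=1/2) → [11997/128, 14437/128, 21241/128]
+L6 (α=1/4) → [46487/512, 74287/512, 79083/512]
= [91, 145, 154]

(1,1) stack=L1,L2,L3,L4,L5,L6; from [0,0,0]:
after L1 α=1/2: [253/2, 41/2, 207/2]
after L2 α=1/2: [603/4, 339/4, 411/4]
after L3 α=3/5: [1113/10, 213/2, 285/2]
after L4 α=3/7: [4236/35, 1041/7, 732/7]
after L5 α=1/2: [3833/35, 1797/14, 954/7]
after L6 α=1/2: [6169/35, 1797/28, 2613/14]
rounded: [176, 64, 187]

query (1,2) [L1,L2,L3,L4,L5,L6] — begin 0,0,0
after L1 α=1/4: [109/2, 3/2, 55]
after L2 α=1/4: [467/8, 225/8, 54]
after L3 α=1/3: [1187/12, 949/12, 50]
after L4 α=0: [1187/12, 949/12, 50]
after L5 α=3/5: [961/6, 2029/30, 26]
after L6 α=3/4: [979/24, 18049/120, 149]
→ [41, 150, 149]

at x=3,y=2 over L1,L2,L3,L4,L5:
+L1 (α=1/3) → [19, 229/3, 66]
+L2 (α=2/3) → [131, 1201/9, 26]
+L3 (α=1/2) → [291/2, 920/9, 72]
+L4 (α=1/4) → [1141/8, 1541/12, 229/2]
+L5 (α=1/3) → [1909/12, 1853/18, 311/3]
rounded: [159, 103, 104]

(1,1) stack=L1,L2,L3,L4,L5; from [0,0,0]:
after L1 α=1/2: [253/2, 41/2, 207/2]
after L2 α=1/2: [603/4, 339/4, 411/4]
after L3 α=3/5: [1113/10, 213/2, 285/2]
after L4 α=3/7: [4236/35, 1041/7, 732/7]
after L5 α=1/2: [3833/35, 1797/14, 954/7]
= [110, 128, 136]

query (3,1) [L1,L2,L3,L4,L5,L7] — begin 0,0,0
after L1 α=1/3: [41, 43, 19]
after L2 α=1/2: [259/2, 105, 94]
after L3 α=3/4: [517/8, 783/4, 829/4]
after L4 α=2/3: [4133/24, 1847/12, 887/4]
after L5 α=1/3: [4505/36, 3047/18, 395/2]
after L7 α=6/7: [5153/252, 29507/126, 551/14]
→ [20, 234, 39]

query (3,2) [L1,L2,L3,L4,L5,L7] — begin 0,0,0
+L1 (α=1/3) → [19, 229/3, 66]
+L2 (α=2/3) → [131, 1201/9, 26]
+L3 (α=1/2) → [291/2, 920/9, 72]
+L4 (α=1/4) → [1141/8, 1541/12, 229/2]
+L5 (α=1/3) → [1909/12, 1853/18, 311/3]
+L7 (α=1/2) → [2389/24, 2429/36, 563/6]
→ [100, 67, 94]

at x=1,y=2 over L1,L2,L3,L4,L5,L7:
after L1 α=1/4: [109/2, 3/2, 55]
after L2 α=1/4: [467/8, 225/8, 54]
after L3 α=1/3: [1187/12, 949/12, 50]
after L4 α=0: [1187/12, 949/12, 50]
after L5 α=3/5: [961/6, 2029/30, 26]
after L7 α=3/8: [7397/48, 3829/48, 38]
= [154, 80, 38]


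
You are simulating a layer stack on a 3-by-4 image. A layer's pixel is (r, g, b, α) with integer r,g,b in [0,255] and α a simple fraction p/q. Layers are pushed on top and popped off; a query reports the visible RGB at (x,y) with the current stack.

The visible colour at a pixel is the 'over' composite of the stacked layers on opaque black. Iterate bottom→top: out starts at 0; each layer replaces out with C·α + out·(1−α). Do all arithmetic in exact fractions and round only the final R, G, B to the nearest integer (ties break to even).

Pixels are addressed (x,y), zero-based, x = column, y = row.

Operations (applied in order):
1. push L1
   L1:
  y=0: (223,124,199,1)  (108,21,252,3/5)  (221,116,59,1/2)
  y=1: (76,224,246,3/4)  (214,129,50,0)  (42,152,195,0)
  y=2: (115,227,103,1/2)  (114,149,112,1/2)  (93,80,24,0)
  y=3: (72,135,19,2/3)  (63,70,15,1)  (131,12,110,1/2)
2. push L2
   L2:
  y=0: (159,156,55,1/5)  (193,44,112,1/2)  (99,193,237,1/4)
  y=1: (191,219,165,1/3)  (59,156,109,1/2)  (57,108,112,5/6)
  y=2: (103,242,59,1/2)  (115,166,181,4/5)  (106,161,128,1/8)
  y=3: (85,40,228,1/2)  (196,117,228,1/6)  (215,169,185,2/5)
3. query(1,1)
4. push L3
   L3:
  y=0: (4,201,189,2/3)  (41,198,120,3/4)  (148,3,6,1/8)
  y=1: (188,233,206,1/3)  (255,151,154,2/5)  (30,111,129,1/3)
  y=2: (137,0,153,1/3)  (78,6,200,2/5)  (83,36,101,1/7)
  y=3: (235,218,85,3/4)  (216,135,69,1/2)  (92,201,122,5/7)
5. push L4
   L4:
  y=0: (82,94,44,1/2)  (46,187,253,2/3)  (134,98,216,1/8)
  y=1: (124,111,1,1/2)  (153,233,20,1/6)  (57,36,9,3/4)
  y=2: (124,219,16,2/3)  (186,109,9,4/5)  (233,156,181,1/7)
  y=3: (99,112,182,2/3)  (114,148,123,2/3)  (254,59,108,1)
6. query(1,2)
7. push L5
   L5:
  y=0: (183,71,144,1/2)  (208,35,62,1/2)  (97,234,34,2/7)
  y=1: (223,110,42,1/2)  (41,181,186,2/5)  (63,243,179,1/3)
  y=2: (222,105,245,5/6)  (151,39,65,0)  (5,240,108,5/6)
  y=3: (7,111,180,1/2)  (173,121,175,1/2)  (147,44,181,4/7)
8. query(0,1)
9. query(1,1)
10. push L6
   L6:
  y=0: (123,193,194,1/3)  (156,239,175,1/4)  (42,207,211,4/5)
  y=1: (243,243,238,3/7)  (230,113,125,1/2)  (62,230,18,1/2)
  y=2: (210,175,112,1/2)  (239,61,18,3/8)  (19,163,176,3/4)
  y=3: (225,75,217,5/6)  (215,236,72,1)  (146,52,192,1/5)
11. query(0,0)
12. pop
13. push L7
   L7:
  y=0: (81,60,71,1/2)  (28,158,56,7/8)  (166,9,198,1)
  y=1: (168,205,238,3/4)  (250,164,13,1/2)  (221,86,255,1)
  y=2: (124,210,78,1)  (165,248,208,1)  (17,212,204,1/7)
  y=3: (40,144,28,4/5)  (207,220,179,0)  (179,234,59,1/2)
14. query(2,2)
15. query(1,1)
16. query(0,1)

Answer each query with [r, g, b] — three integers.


at x=1,y=1 over L1,L2:
L1 α=0: [0, 0, 0]
L2 α=1/2: [59/2, 78, 109/2]
→ [30, 78, 54]

query (1,2) [L1,L2,L3,L4] — begin 0,0,0
after L1 α=1/2: [57, 149/2, 56]
after L2 α=4/5: [517/5, 1477/10, 156]
after L3 α=2/5: [2331/25, 4551/50, 868/5]
after L4 α=4/5: [20931/125, 26351/250, 1048/25]
= [167, 105, 42]

(0,1) stack=L1,L2,L3,L4,L5; from [0,0,0]:
L1 α=3/4: [57, 168, 369/2]
L2 α=1/3: [305/3, 185, 178]
L3 α=1/3: [1174/9, 201, 562/3]
L4 α=1/2: [1145/9, 156, 565/6]
L5 α=1/2: [1576/9, 133, 817/12]
rounded: [175, 133, 68]

query (1,1) [L1,L2,L3,L4,L5] — begin 0,0,0
+L1 (α=0) → [0, 0, 0]
+L2 (α=1/2) → [59/2, 78, 109/2]
+L3 (α=2/5) → [1197/10, 536/5, 943/10]
+L4 (α=1/6) → [501/4, 769/6, 983/12]
+L5 (α=2/5) → [1831/20, 1493/10, 2471/20]
= [92, 149, 124]

at x=0,y=0 over L1,L2,L3,L4,L5,L6:
L1 α=1: [223, 124, 199]
L2 α=1/5: [1051/5, 652/5, 851/5]
L3 α=2/3: [1091/15, 2662/15, 2741/15]
L4 α=1/2: [2321/30, 2036/15, 3401/30]
L5 α=1/2: [7811/60, 3101/30, 7721/60]
L6 α=1/3: [11501/90, 5996/45, 13541/90]
→ [128, 133, 150]

(2,2) stack=L1,L2,L3,L4,L5,L7; from [0,0,0]:
+L1 (α=0) → [0, 0, 0]
+L2 (α=1/8) → [53/4, 161/8, 16]
+L3 (α=1/7) → [325/14, 627/28, 197/7]
+L4 (α=1/7) → [2606/49, 4065/98, 2449/49]
+L5 (α=5/6) → [1277/98, 40555/196, 28909/294]
+L7 (α=1/7) → [4664/343, 142441/686, 38905/343]
rounded: [14, 208, 113]

at x=1,y=1 over L1,L2,L3,L4,L5,L7:
L1 α=0: [0, 0, 0]
L2 α=1/2: [59/2, 78, 109/2]
L3 α=2/5: [1197/10, 536/5, 943/10]
L4 α=1/6: [501/4, 769/6, 983/12]
L5 α=2/5: [1831/20, 1493/10, 2471/20]
L7 α=1/2: [6831/40, 3133/20, 2731/40]
= [171, 157, 68]

query (0,1) [L1,L2,L3,L4,L5,L7] — begin 0,0,0
L1 α=3/4: [57, 168, 369/2]
L2 α=1/3: [305/3, 185, 178]
L3 α=1/3: [1174/9, 201, 562/3]
L4 α=1/2: [1145/9, 156, 565/6]
L5 α=1/2: [1576/9, 133, 817/12]
L7 α=3/4: [1528/9, 187, 9385/48]
= [170, 187, 196]


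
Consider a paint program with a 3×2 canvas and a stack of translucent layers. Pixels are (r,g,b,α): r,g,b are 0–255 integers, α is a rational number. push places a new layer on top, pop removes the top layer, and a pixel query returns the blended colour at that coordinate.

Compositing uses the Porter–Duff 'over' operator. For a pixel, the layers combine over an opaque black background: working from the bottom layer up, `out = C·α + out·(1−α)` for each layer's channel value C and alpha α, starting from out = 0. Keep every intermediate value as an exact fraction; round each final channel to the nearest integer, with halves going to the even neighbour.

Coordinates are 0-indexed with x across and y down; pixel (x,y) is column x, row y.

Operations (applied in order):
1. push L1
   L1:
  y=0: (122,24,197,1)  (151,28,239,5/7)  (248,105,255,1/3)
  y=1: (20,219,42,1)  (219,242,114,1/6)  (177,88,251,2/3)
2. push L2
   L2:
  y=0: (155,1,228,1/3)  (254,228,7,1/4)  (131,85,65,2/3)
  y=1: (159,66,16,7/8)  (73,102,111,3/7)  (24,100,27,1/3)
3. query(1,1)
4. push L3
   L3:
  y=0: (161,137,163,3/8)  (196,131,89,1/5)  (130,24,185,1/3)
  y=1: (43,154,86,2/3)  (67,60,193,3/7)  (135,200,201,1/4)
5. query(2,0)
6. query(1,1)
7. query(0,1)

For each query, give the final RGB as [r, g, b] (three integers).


query (1,1) [L1,L2] — begin 0,0,0
after L1 α=1/6: [73/2, 121/3, 19]
after L2 α=3/7: [365/7, 1402/21, 409/7]
→ [52, 67, 58]

at x=2,y=0 over L1,L2,L3:
+L1 (α=1/3) → [248/3, 35, 85]
+L2 (α=2/3) → [1034/9, 205/3, 215/3]
+L3 (α=1/3) → [3238/27, 482/9, 985/9]
rounded: [120, 54, 109]

query (1,1) [L1,L2,L3] — begin 0,0,0
L1 α=1/6: [73/2, 121/3, 19]
L2 α=3/7: [365/7, 1402/21, 409/7]
L3 α=3/7: [2867/49, 9388/147, 5689/49]
rounded: [59, 64, 116]

(0,1) stack=L1,L2,L3; from [0,0,0]:
L1 α=1: [20, 219, 42]
L2 α=7/8: [1133/8, 681/8, 77/4]
L3 α=2/3: [607/8, 3145/24, 255/4]
= [76, 131, 64]


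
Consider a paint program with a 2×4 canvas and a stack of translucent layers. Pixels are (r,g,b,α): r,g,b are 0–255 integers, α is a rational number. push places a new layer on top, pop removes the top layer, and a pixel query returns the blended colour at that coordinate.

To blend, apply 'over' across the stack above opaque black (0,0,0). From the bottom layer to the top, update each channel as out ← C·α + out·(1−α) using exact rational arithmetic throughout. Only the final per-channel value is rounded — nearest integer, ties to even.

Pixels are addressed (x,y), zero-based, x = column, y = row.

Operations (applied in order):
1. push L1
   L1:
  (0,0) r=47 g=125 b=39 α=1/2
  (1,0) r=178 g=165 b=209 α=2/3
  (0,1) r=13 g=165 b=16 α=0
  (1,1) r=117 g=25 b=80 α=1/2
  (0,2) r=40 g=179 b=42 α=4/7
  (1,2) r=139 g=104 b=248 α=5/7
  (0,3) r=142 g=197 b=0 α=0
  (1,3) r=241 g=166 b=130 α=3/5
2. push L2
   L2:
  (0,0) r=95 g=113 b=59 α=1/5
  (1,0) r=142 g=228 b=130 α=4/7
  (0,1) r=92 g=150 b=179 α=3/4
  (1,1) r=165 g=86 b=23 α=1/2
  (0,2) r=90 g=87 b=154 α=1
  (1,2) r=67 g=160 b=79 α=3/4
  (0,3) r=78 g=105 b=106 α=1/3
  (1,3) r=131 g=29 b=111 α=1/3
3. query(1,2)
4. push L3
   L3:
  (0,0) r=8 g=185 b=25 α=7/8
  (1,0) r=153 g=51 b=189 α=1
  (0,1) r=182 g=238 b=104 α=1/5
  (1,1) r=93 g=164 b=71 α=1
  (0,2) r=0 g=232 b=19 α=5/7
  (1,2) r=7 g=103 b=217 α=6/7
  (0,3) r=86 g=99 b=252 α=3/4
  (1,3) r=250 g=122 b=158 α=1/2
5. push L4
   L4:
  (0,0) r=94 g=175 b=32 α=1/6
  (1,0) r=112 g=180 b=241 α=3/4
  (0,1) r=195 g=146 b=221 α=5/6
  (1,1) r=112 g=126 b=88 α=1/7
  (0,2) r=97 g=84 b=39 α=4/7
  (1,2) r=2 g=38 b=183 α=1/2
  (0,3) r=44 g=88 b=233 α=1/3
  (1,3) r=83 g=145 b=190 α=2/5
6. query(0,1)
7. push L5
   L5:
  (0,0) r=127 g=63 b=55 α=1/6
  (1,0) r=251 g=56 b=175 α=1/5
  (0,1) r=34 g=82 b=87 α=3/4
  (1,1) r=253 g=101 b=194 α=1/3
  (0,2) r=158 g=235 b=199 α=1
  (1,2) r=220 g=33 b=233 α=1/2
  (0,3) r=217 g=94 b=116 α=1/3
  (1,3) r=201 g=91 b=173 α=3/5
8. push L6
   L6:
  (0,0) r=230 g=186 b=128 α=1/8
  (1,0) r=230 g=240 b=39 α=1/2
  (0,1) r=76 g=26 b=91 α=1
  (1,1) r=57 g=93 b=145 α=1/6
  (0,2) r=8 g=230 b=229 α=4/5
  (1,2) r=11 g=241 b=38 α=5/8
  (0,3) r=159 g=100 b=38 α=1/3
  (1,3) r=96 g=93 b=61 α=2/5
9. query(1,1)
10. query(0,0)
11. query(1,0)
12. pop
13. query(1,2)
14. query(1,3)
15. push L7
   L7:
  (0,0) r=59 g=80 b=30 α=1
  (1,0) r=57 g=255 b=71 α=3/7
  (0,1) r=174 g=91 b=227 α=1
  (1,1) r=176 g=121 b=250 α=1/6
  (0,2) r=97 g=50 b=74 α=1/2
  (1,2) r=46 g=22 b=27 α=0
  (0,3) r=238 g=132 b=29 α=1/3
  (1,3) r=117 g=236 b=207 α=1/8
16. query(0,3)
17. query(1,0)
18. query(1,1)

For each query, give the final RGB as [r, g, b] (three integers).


at x=1,y=2 over L1,L2:
L1 α=5/7: [695/7, 520/7, 1240/7]
L2 α=3/4: [1051/14, 970/7, 2899/28]
rounded: [75, 139, 104]

query (0,1) [L1,L2,L3,L4] — begin 0,0,0
L1 α=0: [0, 0, 0]
L2 α=3/4: [69, 225/2, 537/4]
L3 α=1/5: [458/5, 688/5, 641/5]
L4 α=5/6: [5333/30, 723/5, 3083/15]
rounded: [178, 145, 206]

(1,1) stack=L1,L2,L3,L4,L5,L6; from [0,0,0]:
after L1 α=1/2: [117/2, 25/2, 40]
after L2 α=1/2: [447/4, 197/4, 63/2]
after L3 α=1: [93, 164, 71]
after L4 α=1/7: [670/7, 1110/7, 514/7]
after L5 α=1/3: [1037/7, 2927/21, 2386/21]
after L6 α=1/6: [2792/21, 8294/63, 14975/126]
→ [133, 132, 119]

(0,0) stack=L1,L2,L3,L4,L5,L6; from [0,0,0]:
+L1 (α=1/2) → [47/2, 125/2, 39/2]
+L2 (α=1/5) → [189/5, 363/5, 137/5]
+L3 (α=7/8) → [469/40, 3419/20, 253/10]
+L4 (α=1/6) → [407/16, 1373/8, 317/12]
+L5 (α=1/6) → [4067/96, 7369/48, 2245/72]
+L6 (α=1/8) → [50549/768, 60511/384, 24931/576]
= [66, 158, 43]

at x=1,y=0 over L1,L2,L3,L4,L5,L6:
L1 α=2/3: [356/3, 110, 418/3]
L2 α=4/7: [132, 1242/7, 134]
L3 α=1: [153, 51, 189]
L4 α=3/4: [489/4, 591/4, 228]
L5 α=1/5: [148, 647/5, 1087/5]
L6 α=1/2: [189, 1847/10, 641/5]
→ [189, 185, 128]

query (1,2) [L1,L2,L3,L4,L5] — begin 0,0,0
L1 α=5/7: [695/7, 520/7, 1240/7]
L2 α=3/4: [1051/14, 970/7, 2899/28]
L3 α=6/7: [1639/98, 5296/49, 39355/196]
L4 α=1/2: [1835/196, 3579/49, 75223/392]
L5 α=1/2: [44955/392, 2598/49, 166559/784]
rounded: [115, 53, 212]

at x=1,y=3 over L1,L2,L3,L4,L5:
after L1 α=3/5: [723/5, 498/5, 78]
after L2 α=1/3: [2101/15, 1141/15, 89]
after L3 α=1/2: [5851/30, 2971/30, 247/2]
after L4 α=2/5: [7511/50, 5871/50, 1501/10]
after L5 α=3/5: [22586/125, 12696/125, 4096/25]
= [181, 102, 164]

(0,3) stack=L1,L2,L3,L4,L5,L7; from [0,0,0]:
after L1 α=0: [0, 0, 0]
after L2 α=1/3: [26, 35, 106/3]
after L3 α=3/4: [71, 83, 1187/6]
after L4 α=1/3: [62, 254/3, 1886/9]
after L5 α=1/3: [341/3, 790/9, 4816/27]
after L7 α=1/3: [1396/9, 2768/27, 10415/81]
→ [155, 103, 129]

(1,0) stack=L1,L2,L3,L4,L5,L7; from [0,0,0]:
L1 α=2/3: [356/3, 110, 418/3]
L2 α=4/7: [132, 1242/7, 134]
L3 α=1: [153, 51, 189]
L4 α=3/4: [489/4, 591/4, 228]
L5 α=1/5: [148, 647/5, 1087/5]
L7 α=3/7: [109, 6413/35, 5413/35]
= [109, 183, 155]

(1,1) stack=L1,L2,L3,L4,L5,L7; from [0,0,0]:
+L1 (α=1/2) → [117/2, 25/2, 40]
+L2 (α=1/2) → [447/4, 197/4, 63/2]
+L3 (α=1) → [93, 164, 71]
+L4 (α=1/7) → [670/7, 1110/7, 514/7]
+L5 (α=1/3) → [1037/7, 2927/21, 2386/21]
+L7 (α=1/6) → [2139/14, 8588/63, 8590/63]
rounded: [153, 136, 136]


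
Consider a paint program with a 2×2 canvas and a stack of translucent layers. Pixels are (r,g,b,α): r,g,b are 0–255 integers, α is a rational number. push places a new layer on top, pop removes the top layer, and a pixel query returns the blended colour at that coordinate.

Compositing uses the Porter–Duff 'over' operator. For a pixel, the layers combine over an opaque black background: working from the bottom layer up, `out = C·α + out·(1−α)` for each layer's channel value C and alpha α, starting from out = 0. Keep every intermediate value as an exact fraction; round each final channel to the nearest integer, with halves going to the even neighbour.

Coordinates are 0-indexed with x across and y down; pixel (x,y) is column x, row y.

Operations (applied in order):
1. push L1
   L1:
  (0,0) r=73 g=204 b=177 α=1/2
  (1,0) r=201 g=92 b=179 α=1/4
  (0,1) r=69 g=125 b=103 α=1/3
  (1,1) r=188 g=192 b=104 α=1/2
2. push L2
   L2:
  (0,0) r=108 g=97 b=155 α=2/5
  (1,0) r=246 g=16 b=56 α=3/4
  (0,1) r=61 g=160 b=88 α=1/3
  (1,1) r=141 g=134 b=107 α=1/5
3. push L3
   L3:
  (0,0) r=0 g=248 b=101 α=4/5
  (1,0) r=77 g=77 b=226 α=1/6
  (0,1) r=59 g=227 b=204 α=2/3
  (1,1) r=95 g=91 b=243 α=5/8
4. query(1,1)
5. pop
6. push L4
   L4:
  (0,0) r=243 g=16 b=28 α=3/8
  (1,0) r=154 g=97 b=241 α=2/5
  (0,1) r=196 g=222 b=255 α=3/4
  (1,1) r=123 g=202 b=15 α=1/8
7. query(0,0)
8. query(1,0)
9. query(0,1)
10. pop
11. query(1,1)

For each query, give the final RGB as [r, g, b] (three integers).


(1,1) stack=L1,L2,L3; from [0,0,0]:
+L1 (α=1/2) → [94, 96, 52]
+L2 (α=1/5) → [517/5, 518/5, 63]
+L3 (α=5/8) → [1963/20, 3829/40, 351/2]
rounded: [98, 96, 176]

query (0,0) [L1,L2,L4] — begin 0,0,0
after L1 α=1/2: [73/2, 102, 177/2]
after L2 α=2/5: [651/10, 100, 1151/10]
after L4 α=3/8: [2109/16, 137/2, 1319/16]
→ [132, 68, 82]

query (1,0) [L1,L2,L4] — begin 0,0,0
+L1 (α=1/4) → [201/4, 23, 179/4]
+L2 (α=3/4) → [3153/16, 71/4, 851/16]
+L4 (α=2/5) → [14387/80, 989/20, 2053/16]
= [180, 49, 128]

(0,1) stack=L1,L2,L4; from [0,0,0]:
+L1 (α=1/3) → [23, 125/3, 103/3]
+L2 (α=1/3) → [107/3, 730/9, 470/9]
+L4 (α=3/4) → [1871/12, 1681/9, 7355/36]
rounded: [156, 187, 204]

at x=1,y=1 over L1,L2:
L1 α=1/2: [94, 96, 52]
L2 α=1/5: [517/5, 518/5, 63]
→ [103, 104, 63]


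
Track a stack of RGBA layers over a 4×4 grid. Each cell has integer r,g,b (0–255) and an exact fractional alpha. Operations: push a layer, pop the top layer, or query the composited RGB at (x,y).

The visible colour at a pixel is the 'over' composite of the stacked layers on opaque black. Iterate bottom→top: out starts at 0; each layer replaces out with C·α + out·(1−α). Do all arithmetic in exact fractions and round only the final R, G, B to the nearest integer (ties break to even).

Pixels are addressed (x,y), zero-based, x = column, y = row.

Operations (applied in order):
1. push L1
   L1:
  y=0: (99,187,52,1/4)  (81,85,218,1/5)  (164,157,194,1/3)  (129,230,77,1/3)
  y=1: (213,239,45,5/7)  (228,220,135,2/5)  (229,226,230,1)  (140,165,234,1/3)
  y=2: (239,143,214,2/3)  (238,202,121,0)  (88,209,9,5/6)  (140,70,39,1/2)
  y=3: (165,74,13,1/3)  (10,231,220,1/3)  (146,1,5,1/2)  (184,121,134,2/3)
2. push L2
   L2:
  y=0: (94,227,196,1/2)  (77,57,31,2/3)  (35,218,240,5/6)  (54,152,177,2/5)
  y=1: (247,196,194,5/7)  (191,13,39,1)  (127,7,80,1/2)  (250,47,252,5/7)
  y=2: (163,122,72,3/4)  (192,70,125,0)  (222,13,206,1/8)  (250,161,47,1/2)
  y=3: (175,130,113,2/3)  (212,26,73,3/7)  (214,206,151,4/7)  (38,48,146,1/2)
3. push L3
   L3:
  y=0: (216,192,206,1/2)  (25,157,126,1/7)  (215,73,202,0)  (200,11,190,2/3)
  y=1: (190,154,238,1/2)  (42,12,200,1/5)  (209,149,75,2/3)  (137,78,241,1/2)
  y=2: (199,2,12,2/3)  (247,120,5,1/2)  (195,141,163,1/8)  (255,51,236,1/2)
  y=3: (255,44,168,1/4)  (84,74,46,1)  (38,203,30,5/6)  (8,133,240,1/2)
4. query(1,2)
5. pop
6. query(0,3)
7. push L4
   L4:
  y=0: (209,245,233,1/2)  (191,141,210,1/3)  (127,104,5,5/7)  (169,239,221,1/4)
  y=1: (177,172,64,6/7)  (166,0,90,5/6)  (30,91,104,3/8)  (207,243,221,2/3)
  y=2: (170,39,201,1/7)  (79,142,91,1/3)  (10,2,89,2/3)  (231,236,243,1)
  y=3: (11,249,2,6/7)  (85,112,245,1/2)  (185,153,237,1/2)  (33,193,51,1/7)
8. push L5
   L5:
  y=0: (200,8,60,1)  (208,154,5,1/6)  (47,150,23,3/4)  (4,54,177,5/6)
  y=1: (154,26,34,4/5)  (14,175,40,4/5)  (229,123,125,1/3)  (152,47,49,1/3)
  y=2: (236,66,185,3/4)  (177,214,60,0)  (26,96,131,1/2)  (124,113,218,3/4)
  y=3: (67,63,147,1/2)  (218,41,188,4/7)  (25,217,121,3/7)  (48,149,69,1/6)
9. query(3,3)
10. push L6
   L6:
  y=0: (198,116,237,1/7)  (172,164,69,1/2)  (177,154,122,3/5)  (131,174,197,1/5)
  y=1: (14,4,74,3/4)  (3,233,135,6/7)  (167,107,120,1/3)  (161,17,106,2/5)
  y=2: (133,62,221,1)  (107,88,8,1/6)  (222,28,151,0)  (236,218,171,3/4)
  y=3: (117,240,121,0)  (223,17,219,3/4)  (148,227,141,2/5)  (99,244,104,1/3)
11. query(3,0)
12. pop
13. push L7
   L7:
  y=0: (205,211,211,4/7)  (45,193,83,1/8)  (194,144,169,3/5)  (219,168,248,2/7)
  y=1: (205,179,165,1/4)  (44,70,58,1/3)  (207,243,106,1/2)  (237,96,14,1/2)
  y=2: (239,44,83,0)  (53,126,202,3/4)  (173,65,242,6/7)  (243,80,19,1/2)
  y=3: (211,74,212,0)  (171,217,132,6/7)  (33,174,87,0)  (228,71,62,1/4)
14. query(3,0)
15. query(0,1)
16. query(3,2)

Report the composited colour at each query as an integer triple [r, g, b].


(1,2) stack=L1,L2,L3; from [0,0,0]:
after L1 α=0: [0, 0, 0]
after L2 α=0: [0, 0, 0]
after L3 α=1/2: [247/2, 60, 5/2]
rounded: [124, 60, 2]

(0,3) stack=L1,L2; from [0,0,0]:
after L1 α=1/3: [55, 74/3, 13/3]
after L2 α=2/3: [135, 854/9, 691/9]
rounded: [135, 95, 77]

query (3,3) [L1,L2,L4,L5] — begin 0,0,0
L1 α=2/3: [368/3, 242/3, 268/3]
L2 α=1/2: [241/3, 193/3, 353/3]
L4 α=1/7: [515/7, 579/7, 757/7]
L5 α=1/6: [2911/42, 1969/21, 2134/21]
rounded: [69, 94, 102]

at x=3,y=0 over L1,L2,L4,L5,L6:
+L1 (α=1/3) → [43, 230/3, 77/3]
+L2 (α=2/5) → [237/5, 534/5, 431/5]
+L4 (α=1/4) → [389/5, 2797/20, 1199/10]
+L5 (α=5/6) → [163/10, 8197/120, 10049/60]
+L6 (α=1/5) → [981/25, 13417/150, 13004/75]
→ [39, 89, 173]

(3,0) stack=L1,L2,L4,L5,L7; from [0,0,0]:
after L1 α=1/3: [43, 230/3, 77/3]
after L2 α=2/5: [237/5, 534/5, 431/5]
after L4 α=1/4: [389/5, 2797/20, 1199/10]
after L5 α=5/6: [163/10, 8197/120, 10049/60]
after L7 α=2/7: [1039/14, 2323/24, 16001/84]
→ [74, 97, 190]

query (0,1) [L1,L2,L4,L5,L7] — begin 0,0,0
+L1 (α=5/7) → [1065/7, 1195/7, 225/7]
+L2 (α=5/7) → [10775/49, 9250/49, 7240/49]
+L4 (α=6/7) → [62813/343, 59818/343, 26056/343]
+L5 (α=4/5) → [274101/1715, 19098/343, 72704/1715]
+L7 (α=1/4) → [586939/3430, 118691/1372, 501087/6860]
= [171, 87, 73]

query (3,2) [L1,L2,L4,L5,L7] — begin 0,0,0
+L1 (α=1/2) → [70, 35, 39/2]
+L2 (α=1/2) → [160, 98, 133/4]
+L4 (α=1) → [231, 236, 243]
+L5 (α=3/4) → [603/4, 575/4, 897/4]
+L7 (α=1/2) → [1575/8, 895/8, 973/8]
→ [197, 112, 122]
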